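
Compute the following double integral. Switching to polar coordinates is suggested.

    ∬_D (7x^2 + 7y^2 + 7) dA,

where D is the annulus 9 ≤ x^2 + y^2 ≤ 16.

The region D is 3 ≤ r ≤ 4, 0 ≤ θ ≤ 2π in polar coordinates, where x = r cos(θ), y = r sin(θ), and dA = r dr dθ.

Under the substitution, the integrand becomes 7r^2 + 7, so

    ∬_D (7x^2 + 7y^2 + 7) dA = ∫_{0}^{2π} ∫_{3}^{4} (7r^2 + 7) · r dr dθ.

Inner integral (in r): ∫_{3}^{4} (7r^2 + 7) · r dr = 1323/4.

Outer integral (in θ): ∫_{0}^{2π} (1323/4) dθ = 1323π/2.

Therefore ∬_D (7x^2 + 7y^2 + 7) dA = 1323π/2.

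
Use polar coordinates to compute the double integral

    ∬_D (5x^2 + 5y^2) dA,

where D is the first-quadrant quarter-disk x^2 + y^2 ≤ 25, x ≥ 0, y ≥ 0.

The region D is 0 ≤ r ≤ 5, 0 ≤ θ ≤ π/2 in polar coordinates, where x = r cos(θ), y = r sin(θ), and dA = r dr dθ.

Under the substitution, the integrand becomes 5r^2, so

    ∬_D (5x^2 + 5y^2) dA = ∫_{0}^{π/2} ∫_{0}^{5} (5r^2) · r dr dθ.

Inner integral (in r): ∫_{0}^{5} (5r^2) · r dr = 3125/4.

Outer integral (in θ): ∫_{0}^{π/2} (3125/4) dθ = 3125π/8.

Therefore ∬_D (5x^2 + 5y^2) dA = 3125π/8.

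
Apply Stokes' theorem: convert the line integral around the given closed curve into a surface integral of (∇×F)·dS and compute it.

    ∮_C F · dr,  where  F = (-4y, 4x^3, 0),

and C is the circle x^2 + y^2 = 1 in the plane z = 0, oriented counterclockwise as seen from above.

Let S be the flat disk x^2 + y^2 ≤ 1 in the plane z = 0, with upward unit normal n̂ = ẑ. By Stokes' theorem,

    ∮_C F · dr = ∬_S (∇ × F) · n̂ dS = ∬_D (curl F)_z dA,

where D is the disk x^2 + y^2 ≤ 1.

Compute the curl of F = (-4y, 4x^3, 0):
    (∇ × F)_x = ∂F_z/∂y - ∂F_y/∂z = 0,
    (∇ × F)_y = ∂F_x/∂z - ∂F_z/∂x = 0,
    (∇ × F)_z = ∂F_y/∂x - ∂F_x/∂y = 12x^2 + 4.

On z = 0, (curl F)_z = 12x^2 + 4.

Convert to polar (x = r cos θ, y = r sin θ, dA = r dr dθ); the integrand becomes 12r^2cos(θ)^2 + 4, so

    ∬_D (curl F)_z dA = ∫_0^{2π} ∫_0^{1} (12r^2cos(θ)^2 + 4) · r dr dθ.

Inner (r from 0 to 1): 3cos(θ)^2 + 2.
Outer (θ from 0 to 2π): 7π.

Therefore ∮_C F · dr = 7π.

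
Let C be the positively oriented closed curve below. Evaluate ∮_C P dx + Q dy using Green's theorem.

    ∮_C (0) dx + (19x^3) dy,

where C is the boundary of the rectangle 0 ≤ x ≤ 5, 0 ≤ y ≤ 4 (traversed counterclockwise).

Green's theorem converts the closed line integral into a double integral over the enclosed region D:

    ∮_C P dx + Q dy = ∬_D (∂Q/∂x - ∂P/∂y) dA.

Here P = 0, Q = 19x^3, so

    ∂Q/∂x = 57x^2,    ∂P/∂y = 0,
    ∂Q/∂x - ∂P/∂y = 57x^2.

D is the region 0 ≤ x ≤ 5, 0 ≤ y ≤ 4. Evaluating the double integral:

    ∬_D (57x^2) dA = ∫_0^{5} ∫_0^{4} (57x^2) dy dx.

Inner (y from 0 to 4): 228x^2.
Outer (x from 0 to 5): 9500.

Therefore ∮_C P dx + Q dy = 9500.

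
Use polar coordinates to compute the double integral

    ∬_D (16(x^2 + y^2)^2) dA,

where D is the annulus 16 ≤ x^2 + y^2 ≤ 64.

The region D is 4 ≤ r ≤ 8, 0 ≤ θ ≤ 2π in polar coordinates, where x = r cos(θ), y = r sin(θ), and dA = r dr dθ.

Under the substitution, the integrand becomes 16r^4, so

    ∬_D (16(x^2 + y^2)^2) dA = ∫_{0}^{2π} ∫_{4}^{8} (16r^4) · r dr dθ.

Inner integral (in r): ∫_{4}^{8} (16r^4) · r dr = 688128.

Outer integral (in θ): ∫_{0}^{2π} (688128) dθ = 1376256π.

Therefore ∬_D (16(x^2 + y^2)^2) dA = 1376256π.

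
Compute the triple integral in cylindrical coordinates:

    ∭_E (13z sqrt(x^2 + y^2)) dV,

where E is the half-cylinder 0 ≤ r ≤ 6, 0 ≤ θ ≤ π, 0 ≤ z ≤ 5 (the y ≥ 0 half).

In cylindrical coordinates, x = r cos(θ), y = r sin(θ), z = z, and dV = r dr dθ dz.

The integrand becomes 13r z, so

    ∭_E (13z sqrt(x^2 + y^2)) dV = ∫_{0}^{π} ∫_{0}^{6} ∫_{0}^{5} (13r z) · r dz dr dθ.

Inner (z): 325r^2/2.
Middle (r from 0 to 6): 11700.
Outer (θ): 11700π.

Therefore the triple integral equals 11700π.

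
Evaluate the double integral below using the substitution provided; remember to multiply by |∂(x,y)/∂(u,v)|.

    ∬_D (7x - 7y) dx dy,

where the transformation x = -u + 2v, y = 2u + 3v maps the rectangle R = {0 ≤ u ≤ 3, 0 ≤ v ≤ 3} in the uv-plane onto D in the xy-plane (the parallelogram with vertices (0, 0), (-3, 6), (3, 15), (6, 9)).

Compute the Jacobian determinant of (x, y) with respect to (u, v):

    ∂(x,y)/∂(u,v) = | -1  2 | = (-1)(3) - (2)(2) = -7.
                   | 2  3 |

Its absolute value is |J| = 7 (the area scaling factor).

Substituting x = -u + 2v, y = 2u + 3v into the integrand,

    7x - 7y → -21u - 7v,

so the integral becomes

    ∬_R (-21u - 7v) · |J| du dv = ∫_0^3 ∫_0^3 (-147u - 49v) dv du.

Inner (v): -441u - 441/2.
Outer (u): -2646.

Therefore ∬_D (7x - 7y) dx dy = -2646.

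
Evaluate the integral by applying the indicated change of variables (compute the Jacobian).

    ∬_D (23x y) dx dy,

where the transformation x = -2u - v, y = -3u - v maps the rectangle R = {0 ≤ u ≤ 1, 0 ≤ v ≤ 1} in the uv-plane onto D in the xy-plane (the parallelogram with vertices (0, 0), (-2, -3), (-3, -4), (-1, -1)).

Compute the Jacobian determinant of (x, y) with respect to (u, v):

    ∂(x,y)/∂(u,v) = | -2  -1 | = (-2)(-1) - (-1)(-3) = -1.
                   | -3  -1 |

Its absolute value is |J| = 1 (the area scaling factor).

Substituting x = -2u - v, y = -3u - v into the integrand,

    23x y → 138u^2 + 115u v + 23v^2,

so the integral becomes

    ∬_R (138u^2 + 115u v + 23v^2) · |J| du dv = ∫_0^1 ∫_0^1 (138u^2 + 115u v + 23v^2) dv du.

Inner (v): 138u^2 + 115u/2 + 23/3.
Outer (u): 989/12.

Therefore ∬_D (23x y) dx dy = 989/12.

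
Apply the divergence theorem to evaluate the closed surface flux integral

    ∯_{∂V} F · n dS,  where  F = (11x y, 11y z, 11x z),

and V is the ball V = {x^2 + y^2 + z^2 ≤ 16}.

By the divergence theorem,

    ∯_{∂V} F · n dS = ∭_V (∇ · F) dV.

Compute the divergence:
    ∇ · F = ∂F_x/∂x + ∂F_y/∂y + ∂F_z/∂z = 11y + 11z + 11x = 11x + 11y + 11z.

In spherical coordinates, x = ρ sin(φ) cos(θ), y = ρ sin(φ) sin(θ), z = ρ cos(φ), dV = ρ^2 sin(φ) dρ dφ dθ, with 0 ≤ ρ ≤ 4, 0 ≤ φ ≤ π, 0 ≤ θ ≤ 2π.

The integrand, after substitution and multiplying by the volume element, becomes (11ρ (sqrt(2)sin(φ)sin(θ + π/4) + cos(φ))) · ρ^2 sin(φ), so

    ∭_V (∇·F) dV = ∫_0^{2π} ∫_0^{π} ∫_0^{4} (11ρ (sqrt(2)sin(φ)sin(θ + π/4) + cos(φ))) · ρ^2 sin(φ) dρ dφ dθ.

Inner (ρ from 0 to 4): 704(sqrt(2)sin(φ)sin(θ + π/4) + cos(φ))sin(φ).
Middle (φ from 0 to π): 352sqrt(2)π sin(θ + π/4).
Outer (θ from 0 to 2π): 0.

Therefore ∯_{∂V} F · n dS = 0.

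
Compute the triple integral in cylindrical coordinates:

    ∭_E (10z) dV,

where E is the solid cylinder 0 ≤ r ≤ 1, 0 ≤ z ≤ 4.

In cylindrical coordinates, x = r cos(θ), y = r sin(θ), z = z, and dV = r dr dθ dz.

The integrand becomes 10z, so

    ∭_E (10z) dV = ∫_{0}^{2π} ∫_{0}^{1} ∫_{0}^{4} (10z) · r dz dr dθ.

Inner (z): 80r.
Middle (r from 0 to 1): 40.
Outer (θ): 80π.

Therefore the triple integral equals 80π.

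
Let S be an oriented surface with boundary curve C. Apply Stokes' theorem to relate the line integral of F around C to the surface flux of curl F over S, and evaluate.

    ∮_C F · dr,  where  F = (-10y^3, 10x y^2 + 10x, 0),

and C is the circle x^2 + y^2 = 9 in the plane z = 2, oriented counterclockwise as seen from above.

Let S be the flat disk x^2 + y^2 ≤ 9 in the plane z = 2, with upward unit normal n̂ = ẑ. By Stokes' theorem,

    ∮_C F · dr = ∬_S (∇ × F) · n̂ dS = ∬_D (curl F)_z dA,

where D is the disk x^2 + y^2 ≤ 9.

Compute the curl of F = (-10y^3, 10x y^2 + 10x, 0):
    (∇ × F)_x = ∂F_z/∂y - ∂F_y/∂z = 0,
    (∇ × F)_y = ∂F_x/∂z - ∂F_z/∂x = 0,
    (∇ × F)_z = ∂F_y/∂x - ∂F_x/∂y = 40y^2 + 10.

On z = 2, (curl F)_z = 40y^2 + 10.

Convert to polar (x = r cos θ, y = r sin θ, dA = r dr dθ); the integrand becomes 40r^2sin(θ)^2 + 10, so

    ∬_D (curl F)_z dA = ∫_0^{2π} ∫_0^{3} (40r^2sin(θ)^2 + 10) · r dr dθ.

Inner (r from 0 to 3): 810sin(θ)^2 + 45.
Outer (θ from 0 to 2π): 900π.

Therefore ∮_C F · dr = 900π.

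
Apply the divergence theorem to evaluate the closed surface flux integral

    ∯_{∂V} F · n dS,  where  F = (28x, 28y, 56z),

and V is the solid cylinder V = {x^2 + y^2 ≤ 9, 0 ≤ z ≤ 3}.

By the divergence theorem,

    ∯_{∂V} F · n dS = ∭_V (∇ · F) dV.

Compute the divergence:
    ∇ · F = ∂F_x/∂x + ∂F_y/∂y + ∂F_z/∂z = 28 + 28 + 56 = 112.

In cylindrical coordinates, x = r cos(θ), y = r sin(θ), z = z, dV = r dr dθ dz, with 0 ≤ r ≤ 3, 0 ≤ θ ≤ 2π, 0 ≤ z ≤ 3.

The integrand, after substitution and multiplying by the volume element, becomes (112) · r, so

    ∭_V (∇·F) dV = ∫_0^{2π} ∫_0^{3} ∫_0^{3} (112) · r dz dr dθ.

Inner (z from 0 to 3): 336r.
Middle (r from 0 to 3): 1512.
Outer (θ from 0 to 2π): 3024π.

Therefore ∯_{∂V} F · n dS = 3024π.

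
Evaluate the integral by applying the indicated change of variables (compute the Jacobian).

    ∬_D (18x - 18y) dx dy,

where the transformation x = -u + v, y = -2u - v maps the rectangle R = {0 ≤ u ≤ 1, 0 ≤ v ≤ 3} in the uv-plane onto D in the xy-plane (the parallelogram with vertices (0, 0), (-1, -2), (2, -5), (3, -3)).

Compute the Jacobian determinant of (x, y) with respect to (u, v):

    ∂(x,y)/∂(u,v) = | -1  1 | = (-1)(-1) - (1)(-2) = 3.
                   | -2  -1 |

Its absolute value is |J| = 3 (the area scaling factor).

Substituting x = -u + v, y = -2u - v into the integrand,

    18x - 18y → 18u + 36v,

so the integral becomes

    ∬_R (18u + 36v) · |J| du dv = ∫_0^1 ∫_0^3 (54u + 108v) dv du.

Inner (v): 162u + 486.
Outer (u): 567.

Therefore ∬_D (18x - 18y) dx dy = 567.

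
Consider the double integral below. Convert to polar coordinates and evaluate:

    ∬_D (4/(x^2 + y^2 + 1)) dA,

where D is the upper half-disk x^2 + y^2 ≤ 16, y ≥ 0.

The region D is 0 ≤ r ≤ 4, 0 ≤ θ ≤ π in polar coordinates, where x = r cos(θ), y = r sin(θ), and dA = r dr dθ.

Under the substitution, the integrand becomes 4/(r^2 + 1), so

    ∬_D (4/(x^2 + y^2 + 1)) dA = ∫_{0}^{π} ∫_{0}^{4} (4/(r^2 + 1)) · r dr dθ.

Inner integral (in r): ∫_{0}^{4} (4/(r^2 + 1)) · r dr = log(289).

Outer integral (in θ): ∫_{0}^{π} (log(289)) dθ = log(289^π).

Therefore ∬_D (4/(x^2 + y^2 + 1)) dA = log(289^π).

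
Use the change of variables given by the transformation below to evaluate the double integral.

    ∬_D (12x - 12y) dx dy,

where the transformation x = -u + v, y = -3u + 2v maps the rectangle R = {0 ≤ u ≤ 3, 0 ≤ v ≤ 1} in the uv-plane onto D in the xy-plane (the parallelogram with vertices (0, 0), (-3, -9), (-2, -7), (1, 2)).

Compute the Jacobian determinant of (x, y) with respect to (u, v):

    ∂(x,y)/∂(u,v) = | -1  1 | = (-1)(2) - (1)(-3) = 1.
                   | -3  2 |

Its absolute value is |J| = 1 (the area scaling factor).

Substituting x = -u + v, y = -3u + 2v into the integrand,

    12x - 12y → 24u - 12v,

so the integral becomes

    ∬_R (24u - 12v) · |J| du dv = ∫_0^3 ∫_0^1 (24u - 12v) dv du.

Inner (v): 24u - 6.
Outer (u): 90.

Therefore ∬_D (12x - 12y) dx dy = 90.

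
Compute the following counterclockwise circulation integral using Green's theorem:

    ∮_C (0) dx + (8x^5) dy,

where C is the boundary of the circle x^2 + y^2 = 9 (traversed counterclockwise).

Green's theorem converts the closed line integral into a double integral over the enclosed region D:

    ∮_C P dx + Q dy = ∬_D (∂Q/∂x - ∂P/∂y) dA.

Here P = 0, Q = 8x^5, so

    ∂Q/∂x = 40x^4,    ∂P/∂y = 0,
    ∂Q/∂x - ∂P/∂y = 40x^4.

D is the region x^2 + y^2 ≤ 9. Evaluating the double integral:

In polar coordinates (x = r cos θ, y = r sin θ, dA = r dr dθ) the integrand becomes 40r^4cos(θ)^4, so

    ∬_D (40x^4) dA = ∫_0^{2π} ∫_0^{3} (40r^4cos(θ)^4) · r dr dθ.

Inner (r from 0 to 3): 4860cos(θ)^4.
Outer (θ from 0 to 2π): 3645π.

Therefore ∮_C P dx + Q dy = 3645π.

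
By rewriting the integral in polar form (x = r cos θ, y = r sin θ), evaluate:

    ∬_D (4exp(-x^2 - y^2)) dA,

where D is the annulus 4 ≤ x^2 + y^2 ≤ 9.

The region D is 2 ≤ r ≤ 3, 0 ≤ θ ≤ 2π in polar coordinates, where x = r cos(θ), y = r sin(θ), and dA = r dr dθ.

Under the substitution, the integrand becomes 4exp(-r^2), so

    ∬_D (4exp(-x^2 - y^2)) dA = ∫_{0}^{2π} ∫_{2}^{3} (4exp(-r^2)) · r dr dθ.

Inner integral (in r): ∫_{2}^{3} (4exp(-r^2)) · r dr = -(2 - 2exp(5))exp(-9).

Outer integral (in θ): ∫_{0}^{2π} (-(2 - 2exp(5))exp(-9)) dθ = -4π (1 - exp(5))exp(-9).

Therefore ∬_D (4exp(-x^2 - y^2)) dA = -4π (1 - exp(5))exp(-9).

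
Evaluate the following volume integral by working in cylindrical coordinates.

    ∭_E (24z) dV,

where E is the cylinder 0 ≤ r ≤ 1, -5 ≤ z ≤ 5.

In cylindrical coordinates, x = r cos(θ), y = r sin(θ), z = z, and dV = r dr dθ dz.

The integrand becomes 24z, so

    ∭_E (24z) dV = ∫_{0}^{2π} ∫_{0}^{1} ∫_{-5}^{5} (24z) · r dz dr dθ.

Inner (z): 0.
Middle (r from 0 to 1): 0.
Outer (θ): 0.

Therefore the triple integral equals 0.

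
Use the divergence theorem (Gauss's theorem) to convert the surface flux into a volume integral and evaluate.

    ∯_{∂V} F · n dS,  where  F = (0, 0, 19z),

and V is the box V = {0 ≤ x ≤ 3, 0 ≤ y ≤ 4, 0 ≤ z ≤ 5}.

By the divergence theorem,

    ∯_{∂V} F · n dS = ∭_V (∇ · F) dV.

Compute the divergence:
    ∇ · F = ∂F_x/∂x + ∂F_y/∂y + ∂F_z/∂z = 0 + 0 + 19 = 19.

V is a rectangular box, so dV = dx dy dz with 0 ≤ x ≤ 3, 0 ≤ y ≤ 4, 0 ≤ z ≤ 5.

Integrate (19) over V as an iterated integral:

    ∭_V (∇·F) dV = ∫_0^{3} ∫_0^{4} ∫_0^{5} (19) dz dy dx.

Inner (z from 0 to 5): 95.
Middle (y from 0 to 4): 380.
Outer (x from 0 to 3): 1140.

Therefore ∯_{∂V} F · n dS = 1140.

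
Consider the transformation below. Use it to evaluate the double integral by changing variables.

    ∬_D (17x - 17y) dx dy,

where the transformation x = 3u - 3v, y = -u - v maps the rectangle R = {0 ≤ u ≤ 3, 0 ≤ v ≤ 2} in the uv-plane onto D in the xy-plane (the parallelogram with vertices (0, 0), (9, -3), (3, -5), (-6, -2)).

Compute the Jacobian determinant of (x, y) with respect to (u, v):

    ∂(x,y)/∂(u,v) = | 3  -3 | = (3)(-1) - (-3)(-1) = -6.
                   | -1  -1 |

Its absolute value is |J| = 6 (the area scaling factor).

Substituting x = 3u - 3v, y = -u - v into the integrand,

    17x - 17y → 68u - 34v,

so the integral becomes

    ∬_R (68u - 34v) · |J| du dv = ∫_0^3 ∫_0^2 (408u - 204v) dv du.

Inner (v): 816u - 408.
Outer (u): 2448.

Therefore ∬_D (17x - 17y) dx dy = 2448.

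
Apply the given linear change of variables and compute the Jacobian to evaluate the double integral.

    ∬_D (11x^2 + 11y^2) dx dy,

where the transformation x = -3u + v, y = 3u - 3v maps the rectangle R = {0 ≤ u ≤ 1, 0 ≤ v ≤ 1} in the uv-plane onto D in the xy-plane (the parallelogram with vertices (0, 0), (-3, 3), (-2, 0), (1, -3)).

Compute the Jacobian determinant of (x, y) with respect to (u, v):

    ∂(x,y)/∂(u,v) = | -3  1 | = (-3)(-3) - (1)(3) = 6.
                   | 3  -3 |

Its absolute value is |J| = 6 (the area scaling factor).

Substituting x = -3u + v, y = 3u - 3v into the integrand,

    11x^2 + 11y^2 → 198u^2 - 264u v + 110v^2,

so the integral becomes

    ∬_R (198u^2 - 264u v + 110v^2) · |J| du dv = ∫_0^1 ∫_0^1 (1188u^2 - 1584u v + 660v^2) dv du.

Inner (v): 1188u^2 - 792u + 220.
Outer (u): 220.

Therefore ∬_D (11x^2 + 11y^2) dx dy = 220.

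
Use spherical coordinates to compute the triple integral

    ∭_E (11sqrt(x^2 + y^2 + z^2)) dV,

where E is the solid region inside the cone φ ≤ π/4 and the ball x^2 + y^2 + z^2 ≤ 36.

In spherical coordinates, x = ρ sin(φ) cos(θ), y = ρ sin(φ) sin(θ), z = ρ cos(φ), and dV = ρ^2 sin(φ) dρ dφ dθ.

The integrand becomes 11ρ, so

    ∭_E (11sqrt(x^2 + y^2 + z^2)) dV = ∫_{0}^{2π} ∫_{0}^{π/4} ∫_{0}^{6} (11ρ) · ρ^2 sin(φ) dρ dφ dθ.

Inner (ρ): 3564sin(φ).
Middle (φ): 3564 - 1782sqrt(2).
Outer (θ): 3564π (2 - sqrt(2)).

Therefore the triple integral equals 3564π (2 - sqrt(2)).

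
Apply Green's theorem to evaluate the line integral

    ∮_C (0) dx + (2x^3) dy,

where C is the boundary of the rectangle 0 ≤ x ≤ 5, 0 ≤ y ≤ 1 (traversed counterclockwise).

Green's theorem converts the closed line integral into a double integral over the enclosed region D:

    ∮_C P dx + Q dy = ∬_D (∂Q/∂x - ∂P/∂y) dA.

Here P = 0, Q = 2x^3, so

    ∂Q/∂x = 6x^2,    ∂P/∂y = 0,
    ∂Q/∂x - ∂P/∂y = 6x^2.

D is the region 0 ≤ x ≤ 5, 0 ≤ y ≤ 1. Evaluating the double integral:

    ∬_D (6x^2) dA = ∫_0^{5} ∫_0^{1} (6x^2) dy dx.

Inner (y from 0 to 1): 6x^2.
Outer (x from 0 to 5): 250.

Therefore ∮_C P dx + Q dy = 250.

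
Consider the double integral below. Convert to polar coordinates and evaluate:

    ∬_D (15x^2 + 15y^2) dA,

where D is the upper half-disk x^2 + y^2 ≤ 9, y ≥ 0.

The region D is 0 ≤ r ≤ 3, 0 ≤ θ ≤ π in polar coordinates, where x = r cos(θ), y = r sin(θ), and dA = r dr dθ.

Under the substitution, the integrand becomes 15r^2, so

    ∬_D (15x^2 + 15y^2) dA = ∫_{0}^{π} ∫_{0}^{3} (15r^2) · r dr dθ.

Inner integral (in r): ∫_{0}^{3} (15r^2) · r dr = 1215/4.

Outer integral (in θ): ∫_{0}^{π} (1215/4) dθ = 1215π/4.

Therefore ∬_D (15x^2 + 15y^2) dA = 1215π/4.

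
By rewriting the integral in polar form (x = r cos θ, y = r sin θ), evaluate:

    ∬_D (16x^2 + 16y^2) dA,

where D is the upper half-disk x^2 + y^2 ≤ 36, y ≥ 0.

The region D is 0 ≤ r ≤ 6, 0 ≤ θ ≤ π in polar coordinates, where x = r cos(θ), y = r sin(θ), and dA = r dr dθ.

Under the substitution, the integrand becomes 16r^2, so

    ∬_D (16x^2 + 16y^2) dA = ∫_{0}^{π} ∫_{0}^{6} (16r^2) · r dr dθ.

Inner integral (in r): ∫_{0}^{6} (16r^2) · r dr = 5184.

Outer integral (in θ): ∫_{0}^{π} (5184) dθ = 5184π.

Therefore ∬_D (16x^2 + 16y^2) dA = 5184π.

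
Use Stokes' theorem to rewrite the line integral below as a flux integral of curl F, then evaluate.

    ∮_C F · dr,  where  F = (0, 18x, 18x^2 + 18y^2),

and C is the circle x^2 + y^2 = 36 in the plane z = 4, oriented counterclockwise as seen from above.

Let S be the flat disk x^2 + y^2 ≤ 36 in the plane z = 4, with upward unit normal n̂ = ẑ. By Stokes' theorem,

    ∮_C F · dr = ∬_S (∇ × F) · n̂ dS = ∬_D (curl F)_z dA,

where D is the disk x^2 + y^2 ≤ 36.

Compute the curl of F = (0, 18x, 18x^2 + 18y^2):
    (∇ × F)_x = ∂F_z/∂y - ∂F_y/∂z = 36y,
    (∇ × F)_y = ∂F_x/∂z - ∂F_z/∂x = -36x,
    (∇ × F)_z = ∂F_y/∂x - ∂F_x/∂y = 18.

On z = 4, (curl F)_z = 18.

Convert to polar (x = r cos θ, y = r sin θ, dA = r dr dθ); the integrand becomes 18, so

    ∬_D (curl F)_z dA = ∫_0^{2π} ∫_0^{6} (18) · r dr dθ.

Inner (r from 0 to 6): 324.
Outer (θ from 0 to 2π): 648π.

Therefore ∮_C F · dr = 648π.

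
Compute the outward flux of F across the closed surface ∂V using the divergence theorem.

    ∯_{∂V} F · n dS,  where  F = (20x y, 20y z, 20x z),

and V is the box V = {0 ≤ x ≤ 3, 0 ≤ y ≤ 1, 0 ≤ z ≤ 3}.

By the divergence theorem,

    ∯_{∂V} F · n dS = ∭_V (∇ · F) dV.

Compute the divergence:
    ∇ · F = ∂F_x/∂x + ∂F_y/∂y + ∂F_z/∂z = 20y + 20z + 20x = 20x + 20y + 20z.

V is a rectangular box, so dV = dx dy dz with 0 ≤ x ≤ 3, 0 ≤ y ≤ 1, 0 ≤ z ≤ 3.

Integrate (20x + 20y + 20z) over V as an iterated integral:

    ∭_V (∇·F) dV = ∫_0^{3} ∫_0^{1} ∫_0^{3} (20x + 20y + 20z) dz dy dx.

Inner (z from 0 to 3): 60x + 60y + 90.
Middle (y from 0 to 1): 60x + 120.
Outer (x from 0 to 3): 630.

Therefore ∯_{∂V} F · n dS = 630.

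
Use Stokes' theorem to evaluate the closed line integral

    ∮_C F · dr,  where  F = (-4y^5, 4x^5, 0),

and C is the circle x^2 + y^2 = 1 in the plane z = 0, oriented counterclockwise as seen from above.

Let S be the flat disk x^2 + y^2 ≤ 1 in the plane z = 0, with upward unit normal n̂ = ẑ. By Stokes' theorem,

    ∮_C F · dr = ∬_S (∇ × F) · n̂ dS = ∬_D (curl F)_z dA,

where D is the disk x^2 + y^2 ≤ 1.

Compute the curl of F = (-4y^5, 4x^5, 0):
    (∇ × F)_x = ∂F_z/∂y - ∂F_y/∂z = 0,
    (∇ × F)_y = ∂F_x/∂z - ∂F_z/∂x = 0,
    (∇ × F)_z = ∂F_y/∂x - ∂F_x/∂y = 20x^4 + 20y^4.

On z = 0, (curl F)_z = 20x^4 + 20y^4.

Convert to polar (x = r cos θ, y = r sin θ, dA = r dr dθ); the integrand becomes 20r^4(sin(θ)^4 + cos(θ)^4), so

    ∬_D (curl F)_z dA = ∫_0^{2π} ∫_0^{1} (20r^4(sin(θ)^4 + cos(θ)^4)) · r dr dθ.

Inner (r from 0 to 1): 10sin(θ)^4/3 + 10cos(θ)^4/3.
Outer (θ from 0 to 2π): 5π.

Therefore ∮_C F · dr = 5π.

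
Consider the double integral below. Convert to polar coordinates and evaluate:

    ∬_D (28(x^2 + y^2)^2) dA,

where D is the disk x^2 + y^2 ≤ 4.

The region D is 0 ≤ r ≤ 2, 0 ≤ θ ≤ 2π in polar coordinates, where x = r cos(θ), y = r sin(θ), and dA = r dr dθ.

Under the substitution, the integrand becomes 28r^4, so

    ∬_D (28(x^2 + y^2)^2) dA = ∫_{0}^{2π} ∫_{0}^{2} (28r^4) · r dr dθ.

Inner integral (in r): ∫_{0}^{2} (28r^4) · r dr = 896/3.

Outer integral (in θ): ∫_{0}^{2π} (896/3) dθ = 1792π/3.

Therefore ∬_D (28(x^2 + y^2)^2) dA = 1792π/3.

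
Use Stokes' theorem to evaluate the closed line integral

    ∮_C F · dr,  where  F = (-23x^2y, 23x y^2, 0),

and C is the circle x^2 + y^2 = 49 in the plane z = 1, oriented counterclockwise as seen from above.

Let S be the flat disk x^2 + y^2 ≤ 49 in the plane z = 1, with upward unit normal n̂ = ẑ. By Stokes' theorem,

    ∮_C F · dr = ∬_S (∇ × F) · n̂ dS = ∬_D (curl F)_z dA,

where D is the disk x^2 + y^2 ≤ 49.

Compute the curl of F = (-23x^2y, 23x y^2, 0):
    (∇ × F)_x = ∂F_z/∂y - ∂F_y/∂z = 0,
    (∇ × F)_y = ∂F_x/∂z - ∂F_z/∂x = 0,
    (∇ × F)_z = ∂F_y/∂x - ∂F_x/∂y = 23x^2 + 23y^2.

On z = 1, (curl F)_z = 23x^2 + 23y^2.

Convert to polar (x = r cos θ, y = r sin θ, dA = r dr dθ); the integrand becomes 23r^2, so

    ∬_D (curl F)_z dA = ∫_0^{2π} ∫_0^{7} (23r^2) · r dr dθ.

Inner (r from 0 to 7): 55223/4.
Outer (θ from 0 to 2π): 55223π/2.

Therefore ∮_C F · dr = 55223π/2.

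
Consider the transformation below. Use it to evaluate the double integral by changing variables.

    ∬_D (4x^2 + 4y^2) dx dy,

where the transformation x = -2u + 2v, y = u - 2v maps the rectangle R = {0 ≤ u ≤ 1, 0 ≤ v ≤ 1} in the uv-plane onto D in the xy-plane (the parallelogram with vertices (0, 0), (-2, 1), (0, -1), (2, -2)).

Compute the Jacobian determinant of (x, y) with respect to (u, v):

    ∂(x,y)/∂(u,v) = | -2  2 | = (-2)(-2) - (2)(1) = 2.
                   | 1  -2 |

Its absolute value is |J| = 2 (the area scaling factor).

Substituting x = -2u + 2v, y = u - 2v into the integrand,

    4x^2 + 4y^2 → 20u^2 - 48u v + 32v^2,

so the integral becomes

    ∬_R (20u^2 - 48u v + 32v^2) · |J| du dv = ∫_0^1 ∫_0^1 (40u^2 - 96u v + 64v^2) dv du.

Inner (v): 40u^2 - 48u + 64/3.
Outer (u): 32/3.

Therefore ∬_D (4x^2 + 4y^2) dx dy = 32/3.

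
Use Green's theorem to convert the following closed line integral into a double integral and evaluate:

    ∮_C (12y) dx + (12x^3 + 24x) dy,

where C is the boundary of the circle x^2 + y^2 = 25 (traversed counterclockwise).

Green's theorem converts the closed line integral into a double integral over the enclosed region D:

    ∮_C P dx + Q dy = ∬_D (∂Q/∂x - ∂P/∂y) dA.

Here P = 12y, Q = 12x^3 + 24x, so

    ∂Q/∂x = 36x^2 + 24,    ∂P/∂y = 12,
    ∂Q/∂x - ∂P/∂y = 36x^2 + 12.

D is the region x^2 + y^2 ≤ 25. Evaluating the double integral:

In polar coordinates (x = r cos θ, y = r sin θ, dA = r dr dθ) the integrand becomes 36r^2cos(θ)^2 + 12, so

    ∬_D (36x^2 + 12) dA = ∫_0^{2π} ∫_0^{5} (36r^2cos(θ)^2 + 12) · r dr dθ.

Inner (r from 0 to 5): 5625cos(θ)^2 + 150.
Outer (θ from 0 to 2π): 5925π.

Therefore ∮_C P dx + Q dy = 5925π.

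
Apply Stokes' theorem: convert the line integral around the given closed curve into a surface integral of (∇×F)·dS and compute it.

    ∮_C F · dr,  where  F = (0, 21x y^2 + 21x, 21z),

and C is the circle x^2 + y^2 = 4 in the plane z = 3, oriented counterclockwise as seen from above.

Let S be the flat disk x^2 + y^2 ≤ 4 in the plane z = 3, with upward unit normal n̂ = ẑ. By Stokes' theorem,

    ∮_C F · dr = ∬_S (∇ × F) · n̂ dS = ∬_D (curl F)_z dA,

where D is the disk x^2 + y^2 ≤ 4.

Compute the curl of F = (0, 21x y^2 + 21x, 21z):
    (∇ × F)_x = ∂F_z/∂y - ∂F_y/∂z = 0,
    (∇ × F)_y = ∂F_x/∂z - ∂F_z/∂x = 0,
    (∇ × F)_z = ∂F_y/∂x - ∂F_x/∂y = 21y^2 + 21.

On z = 3, (curl F)_z = 21y^2 + 21.

Convert to polar (x = r cos θ, y = r sin θ, dA = r dr dθ); the integrand becomes 21r^2sin(θ)^2 + 21, so

    ∬_D (curl F)_z dA = ∫_0^{2π} ∫_0^{2} (21r^2sin(θ)^2 + 21) · r dr dθ.

Inner (r from 0 to 2): 84 - 42cos(2θ).
Outer (θ from 0 to 2π): 168π.

Therefore ∮_C F · dr = 168π.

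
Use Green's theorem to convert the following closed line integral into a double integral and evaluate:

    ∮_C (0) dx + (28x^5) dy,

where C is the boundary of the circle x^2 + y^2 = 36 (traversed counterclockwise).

Green's theorem converts the closed line integral into a double integral over the enclosed region D:

    ∮_C P dx + Q dy = ∬_D (∂Q/∂x - ∂P/∂y) dA.

Here P = 0, Q = 28x^5, so

    ∂Q/∂x = 140x^4,    ∂P/∂y = 0,
    ∂Q/∂x - ∂P/∂y = 140x^4.

D is the region x^2 + y^2 ≤ 36. Evaluating the double integral:

In polar coordinates (x = r cos θ, y = r sin θ, dA = r dr dθ) the integrand becomes 140r^4cos(θ)^4, so

    ∬_D (140x^4) dA = ∫_0^{2π} ∫_0^{6} (140r^4cos(θ)^4) · r dr dθ.

Inner (r from 0 to 6): 1088640cos(θ)^4.
Outer (θ from 0 to 2π): 816480π.

Therefore ∮_C P dx + Q dy = 816480π.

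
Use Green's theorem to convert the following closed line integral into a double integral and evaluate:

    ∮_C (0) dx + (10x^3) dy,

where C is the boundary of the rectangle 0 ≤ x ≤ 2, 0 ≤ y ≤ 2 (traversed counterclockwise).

Green's theorem converts the closed line integral into a double integral over the enclosed region D:

    ∮_C P dx + Q dy = ∬_D (∂Q/∂x - ∂P/∂y) dA.

Here P = 0, Q = 10x^3, so

    ∂Q/∂x = 30x^2,    ∂P/∂y = 0,
    ∂Q/∂x - ∂P/∂y = 30x^2.

D is the region 0 ≤ x ≤ 2, 0 ≤ y ≤ 2. Evaluating the double integral:

    ∬_D (30x^2) dA = ∫_0^{2} ∫_0^{2} (30x^2) dy dx.

Inner (y from 0 to 2): 60x^2.
Outer (x from 0 to 2): 160.

Therefore ∮_C P dx + Q dy = 160.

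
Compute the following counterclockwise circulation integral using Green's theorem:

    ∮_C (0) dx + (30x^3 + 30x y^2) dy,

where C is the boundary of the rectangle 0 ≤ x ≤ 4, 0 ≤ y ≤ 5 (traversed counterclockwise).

Green's theorem converts the closed line integral into a double integral over the enclosed region D:

    ∮_C P dx + Q dy = ∬_D (∂Q/∂x - ∂P/∂y) dA.

Here P = 0, Q = 30x^3 + 30x y^2, so

    ∂Q/∂x = 90x^2 + 30y^2,    ∂P/∂y = 0,
    ∂Q/∂x - ∂P/∂y = 90x^2 + 30y^2.

D is the region 0 ≤ x ≤ 4, 0 ≤ y ≤ 5. Evaluating the double integral:

    ∬_D (90x^2 + 30y^2) dA = ∫_0^{4} ∫_0^{5} (90x^2 + 30y^2) dy dx.

Inner (y from 0 to 5): 450x^2 + 1250.
Outer (x from 0 to 4): 14600.

Therefore ∮_C P dx + Q dy = 14600.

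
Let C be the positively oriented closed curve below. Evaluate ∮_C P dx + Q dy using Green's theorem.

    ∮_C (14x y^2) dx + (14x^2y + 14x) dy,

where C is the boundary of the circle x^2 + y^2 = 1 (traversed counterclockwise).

Green's theorem converts the closed line integral into a double integral over the enclosed region D:

    ∮_C P dx + Q dy = ∬_D (∂Q/∂x - ∂P/∂y) dA.

Here P = 14x y^2, Q = 14x^2y + 14x, so

    ∂Q/∂x = 28x y + 14,    ∂P/∂y = 28x y,
    ∂Q/∂x - ∂P/∂y = 14.

D is the region x^2 + y^2 ≤ 1. Evaluating the double integral:

In polar coordinates (x = r cos θ, y = r sin θ, dA = r dr dθ) the integrand becomes 14, so

    ∬_D (14) dA = ∫_0^{2π} ∫_0^{1} (14) · r dr dθ.

Inner (r from 0 to 1): 7.
Outer (θ from 0 to 2π): 14π.

Therefore ∮_C P dx + Q dy = 14π.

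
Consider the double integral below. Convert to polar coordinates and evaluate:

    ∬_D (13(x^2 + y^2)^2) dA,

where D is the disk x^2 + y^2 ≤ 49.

The region D is 0 ≤ r ≤ 7, 0 ≤ θ ≤ 2π in polar coordinates, where x = r cos(θ), y = r sin(θ), and dA = r dr dθ.

Under the substitution, the integrand becomes 13r^4, so

    ∬_D (13(x^2 + y^2)^2) dA = ∫_{0}^{2π} ∫_{0}^{7} (13r^4) · r dr dθ.

Inner integral (in r): ∫_{0}^{7} (13r^4) · r dr = 1529437/6.

Outer integral (in θ): ∫_{0}^{2π} (1529437/6) dθ = 1529437π/3.

Therefore ∬_D (13(x^2 + y^2)^2) dA = 1529437π/3.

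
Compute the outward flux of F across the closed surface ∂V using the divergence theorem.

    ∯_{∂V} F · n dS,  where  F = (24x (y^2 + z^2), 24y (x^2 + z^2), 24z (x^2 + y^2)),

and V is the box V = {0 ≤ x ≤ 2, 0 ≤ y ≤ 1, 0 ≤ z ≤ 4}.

By the divergence theorem,

    ∯_{∂V} F · n dS = ∭_V (∇ · F) dV.

Compute the divergence:
    ∇ · F = ∂F_x/∂x + ∂F_y/∂y + ∂F_z/∂z = 24y^2 + 24z^2 + 24x^2 + 24z^2 + 24x^2 + 24y^2 = 48x^2 + 48y^2 + 48z^2.

V is a rectangular box, so dV = dx dy dz with 0 ≤ x ≤ 2, 0 ≤ y ≤ 1, 0 ≤ z ≤ 4.

Integrate (48x^2 + 48y^2 + 48z^2) over V as an iterated integral:

    ∭_V (∇·F) dV = ∫_0^{2} ∫_0^{1} ∫_0^{4} (48x^2 + 48y^2 + 48z^2) dz dy dx.

Inner (z from 0 to 4): 192x^2 + 192y^2 + 1024.
Middle (y from 0 to 1): 192x^2 + 1088.
Outer (x from 0 to 2): 2688.

Therefore ∯_{∂V} F · n dS = 2688.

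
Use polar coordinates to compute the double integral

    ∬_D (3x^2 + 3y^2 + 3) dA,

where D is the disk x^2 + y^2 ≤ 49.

The region D is 0 ≤ r ≤ 7, 0 ≤ θ ≤ 2π in polar coordinates, where x = r cos(θ), y = r sin(θ), and dA = r dr dθ.

Under the substitution, the integrand becomes 3r^2 + 3, so

    ∬_D (3x^2 + 3y^2 + 3) dA = ∫_{0}^{2π} ∫_{0}^{7} (3r^2 + 3) · r dr dθ.

Inner integral (in r): ∫_{0}^{7} (3r^2 + 3) · r dr = 7497/4.

Outer integral (in θ): ∫_{0}^{2π} (7497/4) dθ = 7497π/2.

Therefore ∬_D (3x^2 + 3y^2 + 3) dA = 7497π/2.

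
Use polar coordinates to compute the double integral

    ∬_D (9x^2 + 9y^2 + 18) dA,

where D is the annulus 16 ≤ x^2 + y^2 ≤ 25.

The region D is 4 ≤ r ≤ 5, 0 ≤ θ ≤ 2π in polar coordinates, where x = r cos(θ), y = r sin(θ), and dA = r dr dθ.

Under the substitution, the integrand becomes 9r^2 + 18, so

    ∬_D (9x^2 + 9y^2 + 18) dA = ∫_{0}^{2π} ∫_{4}^{5} (9r^2 + 18) · r dr dθ.

Inner integral (in r): ∫_{4}^{5} (9r^2 + 18) · r dr = 3645/4.

Outer integral (in θ): ∫_{0}^{2π} (3645/4) dθ = 3645π/2.

Therefore ∬_D (9x^2 + 9y^2 + 18) dA = 3645π/2.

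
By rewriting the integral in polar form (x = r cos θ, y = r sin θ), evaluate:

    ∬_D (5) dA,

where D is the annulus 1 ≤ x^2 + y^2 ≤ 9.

The region D is 1 ≤ r ≤ 3, 0 ≤ θ ≤ 2π in polar coordinates, where x = r cos(θ), y = r sin(θ), and dA = r dr dθ.

Under the substitution, the integrand becomes 5, so

    ∬_D (5) dA = ∫_{0}^{2π} ∫_{1}^{3} (5) · r dr dθ.

Inner integral (in r): ∫_{1}^{3} (5) · r dr = 20.

Outer integral (in θ): ∫_{0}^{2π} (20) dθ = 40π.

Therefore ∬_D (5) dA = 40π.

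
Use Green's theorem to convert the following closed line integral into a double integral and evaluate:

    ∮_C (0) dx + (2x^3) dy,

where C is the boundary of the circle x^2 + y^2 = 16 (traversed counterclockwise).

Green's theorem converts the closed line integral into a double integral over the enclosed region D:

    ∮_C P dx + Q dy = ∬_D (∂Q/∂x - ∂P/∂y) dA.

Here P = 0, Q = 2x^3, so

    ∂Q/∂x = 6x^2,    ∂P/∂y = 0,
    ∂Q/∂x - ∂P/∂y = 6x^2.

D is the region x^2 + y^2 ≤ 16. Evaluating the double integral:

In polar coordinates (x = r cos θ, y = r sin θ, dA = r dr dθ) the integrand becomes 6r^2cos(θ)^2, so

    ∬_D (6x^2) dA = ∫_0^{2π} ∫_0^{4} (6r^2cos(θ)^2) · r dr dθ.

Inner (r from 0 to 4): 384cos(θ)^2.
Outer (θ from 0 to 2π): 384π.

Therefore ∮_C P dx + Q dy = 384π.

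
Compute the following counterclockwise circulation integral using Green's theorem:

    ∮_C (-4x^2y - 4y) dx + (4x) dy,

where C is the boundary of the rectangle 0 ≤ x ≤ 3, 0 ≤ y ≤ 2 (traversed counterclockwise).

Green's theorem converts the closed line integral into a double integral over the enclosed region D:

    ∮_C P dx + Q dy = ∬_D (∂Q/∂x - ∂P/∂y) dA.

Here P = -4x^2y - 4y, Q = 4x, so

    ∂Q/∂x = 4,    ∂P/∂y = -4x^2 - 4,
    ∂Q/∂x - ∂P/∂y = 4x^2 + 8.

D is the region 0 ≤ x ≤ 3, 0 ≤ y ≤ 2. Evaluating the double integral:

    ∬_D (4x^2 + 8) dA = ∫_0^{3} ∫_0^{2} (4x^2 + 8) dy dx.

Inner (y from 0 to 2): 8x^2 + 16.
Outer (x from 0 to 3): 120.

Therefore ∮_C P dx + Q dy = 120.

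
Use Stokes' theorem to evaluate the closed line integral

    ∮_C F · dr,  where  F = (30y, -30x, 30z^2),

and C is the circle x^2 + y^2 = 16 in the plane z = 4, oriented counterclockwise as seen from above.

Let S be the flat disk x^2 + y^2 ≤ 16 in the plane z = 4, with upward unit normal n̂ = ẑ. By Stokes' theorem,

    ∮_C F · dr = ∬_S (∇ × F) · n̂ dS = ∬_D (curl F)_z dA,

where D is the disk x^2 + y^2 ≤ 16.

Compute the curl of F = (30y, -30x, 30z^2):
    (∇ × F)_x = ∂F_z/∂y - ∂F_y/∂z = 0,
    (∇ × F)_y = ∂F_x/∂z - ∂F_z/∂x = 0,
    (∇ × F)_z = ∂F_y/∂x - ∂F_x/∂y = -60.

On z = 4, (curl F)_z = -60.

Convert to polar (x = r cos θ, y = r sin θ, dA = r dr dθ); the integrand becomes -60, so

    ∬_D (curl F)_z dA = ∫_0^{2π} ∫_0^{4} (-60) · r dr dθ.

Inner (r from 0 to 4): -480.
Outer (θ from 0 to 2π): -960π.

Therefore ∮_C F · dr = -960π.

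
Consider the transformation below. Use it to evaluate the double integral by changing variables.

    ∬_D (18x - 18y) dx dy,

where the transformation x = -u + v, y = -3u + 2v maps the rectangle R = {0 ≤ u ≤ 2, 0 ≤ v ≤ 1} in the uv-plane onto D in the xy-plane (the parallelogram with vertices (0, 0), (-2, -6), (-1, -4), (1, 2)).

Compute the Jacobian determinant of (x, y) with respect to (u, v):

    ∂(x,y)/∂(u,v) = | -1  1 | = (-1)(2) - (1)(-3) = 1.
                   | -3  2 |

Its absolute value is |J| = 1 (the area scaling factor).

Substituting x = -u + v, y = -3u + 2v into the integrand,

    18x - 18y → 36u - 18v,

so the integral becomes

    ∬_R (36u - 18v) · |J| du dv = ∫_0^2 ∫_0^1 (36u - 18v) dv du.

Inner (v): 36u - 9.
Outer (u): 54.

Therefore ∬_D (18x - 18y) dx dy = 54.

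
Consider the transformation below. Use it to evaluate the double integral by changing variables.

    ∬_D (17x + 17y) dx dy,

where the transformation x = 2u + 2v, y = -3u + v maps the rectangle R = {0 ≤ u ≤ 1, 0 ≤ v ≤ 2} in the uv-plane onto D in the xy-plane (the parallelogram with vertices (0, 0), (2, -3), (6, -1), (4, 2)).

Compute the Jacobian determinant of (x, y) with respect to (u, v):

    ∂(x,y)/∂(u,v) = | 2  2 | = (2)(1) - (2)(-3) = 8.
                   | -3  1 |

Its absolute value is |J| = 8 (the area scaling factor).

Substituting x = 2u + 2v, y = -3u + v into the integrand,

    17x + 17y → -17u + 51v,

so the integral becomes

    ∬_R (-17u + 51v) · |J| du dv = ∫_0^1 ∫_0^2 (-136u + 408v) dv du.

Inner (v): 816 - 272u.
Outer (u): 680.

Therefore ∬_D (17x + 17y) dx dy = 680.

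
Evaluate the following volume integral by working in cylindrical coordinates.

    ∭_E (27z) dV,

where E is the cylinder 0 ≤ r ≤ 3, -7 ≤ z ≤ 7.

In cylindrical coordinates, x = r cos(θ), y = r sin(θ), z = z, and dV = r dr dθ dz.

The integrand becomes 27z, so

    ∭_E (27z) dV = ∫_{0}^{2π} ∫_{0}^{3} ∫_{-7}^{7} (27z) · r dz dr dθ.

Inner (z): 0.
Middle (r from 0 to 3): 0.
Outer (θ): 0.

Therefore the triple integral equals 0.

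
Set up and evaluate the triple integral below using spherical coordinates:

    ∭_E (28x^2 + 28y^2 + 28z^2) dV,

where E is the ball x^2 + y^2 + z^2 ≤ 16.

In spherical coordinates, x = ρ sin(φ) cos(θ), y = ρ sin(φ) sin(θ), z = ρ cos(φ), and dV = ρ^2 sin(φ) dρ dφ dθ.

The integrand becomes 28ρ^2, so

    ∭_E (28x^2 + 28y^2 + 28z^2) dV = ∫_{0}^{2π} ∫_{0}^{π} ∫_{0}^{4} (28ρ^2) · ρ^2 sin(φ) dρ dφ dθ.

Inner (ρ): 28672sin(φ)/5.
Middle (φ): 57344/5.
Outer (θ): 114688π/5.

Therefore the triple integral equals 114688π/5.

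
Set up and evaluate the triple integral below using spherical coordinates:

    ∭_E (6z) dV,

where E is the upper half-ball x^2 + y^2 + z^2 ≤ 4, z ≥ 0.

In spherical coordinates, x = ρ sin(φ) cos(θ), y = ρ sin(φ) sin(θ), z = ρ cos(φ), and dV = ρ^2 sin(φ) dρ dφ dθ.

The integrand becomes 6ρ cos(φ), so

    ∭_E (6z) dV = ∫_{0}^{2π} ∫_{0}^{π/2} ∫_{0}^{2} (6ρ cos(φ)) · ρ^2 sin(φ) dρ dφ dθ.

Inner (ρ): 12sin(2φ).
Middle (φ): 12.
Outer (θ): 24π.

Therefore the triple integral equals 24π.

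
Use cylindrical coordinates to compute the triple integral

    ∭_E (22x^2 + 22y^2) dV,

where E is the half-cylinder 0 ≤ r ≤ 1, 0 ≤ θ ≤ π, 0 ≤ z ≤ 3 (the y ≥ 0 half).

In cylindrical coordinates, x = r cos(θ), y = r sin(θ), z = z, and dV = r dr dθ dz.

The integrand becomes 22r^2, so

    ∭_E (22x^2 + 22y^2) dV = ∫_{0}^{π} ∫_{0}^{1} ∫_{0}^{3} (22r^2) · r dz dr dθ.

Inner (z): 66r^3.
Middle (r from 0 to 1): 33/2.
Outer (θ): 33π/2.

Therefore the triple integral equals 33π/2.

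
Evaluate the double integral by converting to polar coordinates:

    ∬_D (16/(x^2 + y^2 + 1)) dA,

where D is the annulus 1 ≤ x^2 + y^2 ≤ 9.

The region D is 1 ≤ r ≤ 3, 0 ≤ θ ≤ 2π in polar coordinates, where x = r cos(θ), y = r sin(θ), and dA = r dr dθ.

Under the substitution, the integrand becomes 16/(r^2 + 1), so

    ∬_D (16/(x^2 + y^2 + 1)) dA = ∫_{0}^{2π} ∫_{1}^{3} (16/(r^2 + 1)) · r dr dθ.

Inner integral (in r): ∫_{1}^{3} (16/(r^2 + 1)) · r dr = log(390625).

Outer integral (in θ): ∫_{0}^{2π} (log(390625)) dθ = 16π log(5).

Therefore ∬_D (16/(x^2 + y^2 + 1)) dA = 16π log(5).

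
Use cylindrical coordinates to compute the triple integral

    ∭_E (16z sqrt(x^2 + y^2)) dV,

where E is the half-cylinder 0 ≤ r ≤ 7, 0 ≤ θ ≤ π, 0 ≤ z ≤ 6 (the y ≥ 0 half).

In cylindrical coordinates, x = r cos(θ), y = r sin(θ), z = z, and dV = r dr dθ dz.

The integrand becomes 16r z, so

    ∭_E (16z sqrt(x^2 + y^2)) dV = ∫_{0}^{π} ∫_{0}^{7} ∫_{0}^{6} (16r z) · r dz dr dθ.

Inner (z): 288r^2.
Middle (r from 0 to 7): 32928.
Outer (θ): 32928π.

Therefore the triple integral equals 32928π.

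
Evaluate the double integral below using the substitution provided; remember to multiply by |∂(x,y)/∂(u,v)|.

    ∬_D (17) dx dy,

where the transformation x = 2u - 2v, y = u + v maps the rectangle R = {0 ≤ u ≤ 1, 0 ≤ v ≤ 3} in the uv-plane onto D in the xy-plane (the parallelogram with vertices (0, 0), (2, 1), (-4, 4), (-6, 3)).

Compute the Jacobian determinant of (x, y) with respect to (u, v):

    ∂(x,y)/∂(u,v) = | 2  -2 | = (2)(1) - (-2)(1) = 4.
                   | 1  1 |

Its absolute value is |J| = 4 (the area scaling factor).

Substituting x = 2u - 2v, y = u + v into the integrand,

    17 → 17,

so the integral becomes

    ∬_R (17) · |J| du dv = ∫_0^1 ∫_0^3 (68) dv du.

Inner (v): 204.
Outer (u): 204.

Therefore ∬_D (17) dx dy = 204.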